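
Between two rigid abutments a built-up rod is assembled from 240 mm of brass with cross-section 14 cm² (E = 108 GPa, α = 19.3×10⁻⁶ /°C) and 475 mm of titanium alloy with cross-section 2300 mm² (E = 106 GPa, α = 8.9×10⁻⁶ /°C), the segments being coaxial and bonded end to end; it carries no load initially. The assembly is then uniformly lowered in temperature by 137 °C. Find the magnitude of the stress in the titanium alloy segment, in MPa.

With the walls removed the bar would change length by δ_free = Σ αᵢΔT Lᵢ = 19.3×10⁻⁶×137×240 + 8.9×10⁻⁶×137×475 = 1.214 mm.
Since the ends are fixed, an axial force P builds up, equal in every segment, with P · Σ Lᵢ/(AᵢEᵢ) = δ_free.
The series flexibility is Σ Lᵢ/(AᵢEᵢ) = 240/(1400×108×10³) + 475/(2300×106×10³) = 3.536×10⁻⁶ mm/N.
Hence P = δ_free / Σ(L/AE) = 1.214/3.536×10⁻⁶ = 343.3 kN (tensile).
σ_{titanium alloy} = P / A = 343300 / 2300 = 149.3 MPa.

σ ≈ 149 MPa (tensile)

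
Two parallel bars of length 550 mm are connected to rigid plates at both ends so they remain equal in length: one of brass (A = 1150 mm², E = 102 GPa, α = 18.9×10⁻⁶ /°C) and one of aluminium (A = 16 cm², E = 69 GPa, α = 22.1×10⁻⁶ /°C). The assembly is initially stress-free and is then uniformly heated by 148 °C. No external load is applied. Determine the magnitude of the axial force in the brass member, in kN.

The aluminium has the larger α, so on heating it would change length more than the brass if both were free. The rigid plates force a common final length, so the aluminium is put into compression and the brass into tension, with equal and opposite forces P (no external load).
Setting the final lengths equal and cancelling L: (α₁ − α₂)ΔT = P/(A₁E₁) + P/(A₂E₂).
|α₁ − α₂|·ΔT = 3.2×10⁻⁶ × 148 = 0.0004736.
1/(A₁E₁) + 1/(A₂E₂) = 1/(1150×102×10³) + 1/(1600×69×10³) = 1.758×10⁻⁸ N⁻¹.
So P = 0.0004736 / 1.758×10⁻⁸ = 26.93 kN.

P ≈ 26.9 kN (tensile in the brass)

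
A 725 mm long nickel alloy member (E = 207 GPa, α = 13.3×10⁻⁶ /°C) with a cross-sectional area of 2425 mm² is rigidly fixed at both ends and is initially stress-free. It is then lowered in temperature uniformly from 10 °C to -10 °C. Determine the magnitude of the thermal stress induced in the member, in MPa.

The supports are rigid, so the total axial strain is zero. The restrained thermal strain is ε = αΔT = 13.3×10⁻⁶ × 20 = 266×10⁻⁶.
Hence σ = E·αΔT = 207×10³ × 266×10⁻⁶ = 55.06 MPa, tensile.

σ ≈ 55.1 MPa (tensile)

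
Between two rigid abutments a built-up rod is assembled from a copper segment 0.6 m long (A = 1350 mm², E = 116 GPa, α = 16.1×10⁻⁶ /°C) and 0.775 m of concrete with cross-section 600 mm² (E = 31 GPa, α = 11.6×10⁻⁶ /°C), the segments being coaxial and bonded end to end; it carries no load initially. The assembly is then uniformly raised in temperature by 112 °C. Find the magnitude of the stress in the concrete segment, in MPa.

σ ≈ 76.5 MPa (compressive)

If the supports were absent, the total length change would be Σ αᵢΔT Lᵢ = 16.1×10⁻⁶×112×600 + 11.6×10⁻⁶×112×775 = 2.089 mm.
The rigid supports impose zero overall length change; the single axial force P common to all segments must satisfy P Σ Lᵢ/(AᵢEᵢ) = δ_free.
Σ Lᵢ/(AᵢEᵢ) = 600/(1350×116×10³) + 775/(600×31×10³) = 4.55×10⁻⁵ mm/N.
P = 2.089 / 4.55×10⁻⁵ = 45910 N = 45.91 kN, compressive.
σ_{concrete} = P / A = 45910 / 600 = 76.52 MPa.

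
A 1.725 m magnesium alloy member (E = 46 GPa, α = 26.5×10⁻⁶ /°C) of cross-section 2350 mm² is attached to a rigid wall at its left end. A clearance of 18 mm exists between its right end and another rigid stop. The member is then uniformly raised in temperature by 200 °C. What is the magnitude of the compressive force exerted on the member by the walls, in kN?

Free thermal elongation = αΔT L = 26.5×10⁻⁶ × 200 × 1725 = 9.143 mm.
Since δ_free = 9.14 mm is less than the 18 mm gap, the member never touches the wall. No axial force develops.

P ≈ 0 kN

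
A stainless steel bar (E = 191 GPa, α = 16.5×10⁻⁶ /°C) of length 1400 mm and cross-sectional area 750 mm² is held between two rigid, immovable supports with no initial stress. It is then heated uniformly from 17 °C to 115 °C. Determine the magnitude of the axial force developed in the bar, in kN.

P ≈ 232 kN (compressive)

Full restraint means ε = 0, so the stress is σ = EαΔT = 191×10³ × 16.5×10⁻⁶ × 98 = 308.8 MPa.
Then P = σA = 308.8 × 750 mm² = 231.6 kN, compressive.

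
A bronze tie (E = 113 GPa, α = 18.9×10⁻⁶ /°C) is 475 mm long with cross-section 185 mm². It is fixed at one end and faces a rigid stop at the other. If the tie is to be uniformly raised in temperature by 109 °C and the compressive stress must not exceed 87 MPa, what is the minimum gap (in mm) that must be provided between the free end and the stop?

With no wall the tie would lengthen by αΔT L = 18.9×10⁻⁶ × 109 × 475 = 0.9785 mm.
A stress of 87 MPa corresponds to the wall pushing the tie back by σL/E = 87×475/(113×10³) = 0.3657 mm.
The gap must absorb the remainder: g_min = 0.9785 − 0.3657 = 0.6128 mm.

g ≈ 0.613 mm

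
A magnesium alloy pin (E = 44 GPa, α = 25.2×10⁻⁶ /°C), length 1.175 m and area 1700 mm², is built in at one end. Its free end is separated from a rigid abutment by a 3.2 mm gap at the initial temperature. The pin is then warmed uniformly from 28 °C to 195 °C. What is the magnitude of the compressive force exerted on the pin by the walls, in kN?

Unrestrained expansion: δ_free = αΔT L = 25.2×10⁻⁶ × 167 × 1175 = 4.945 mm.
The gap closes (δ_free > 3.2 mm) and the wall then resists a further 4.945 − 3.2 = 1.745 mm of expansion.
Compatibility: PL/(AE) = 1.745 mm, so σ = P/A = E × (1.745/1175) = 65.34 MPa.
Force on the wall = σA = 65.34 × 1700 mm² = 111.1 kN.

P ≈ 111 kN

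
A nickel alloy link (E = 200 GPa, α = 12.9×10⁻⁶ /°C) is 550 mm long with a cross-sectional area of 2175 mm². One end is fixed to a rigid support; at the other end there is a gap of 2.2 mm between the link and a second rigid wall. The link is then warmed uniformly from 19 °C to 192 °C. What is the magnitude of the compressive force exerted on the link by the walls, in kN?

P ≈ 0 kN

If the wall were absent the link would grow by αΔT L = 12.9×10⁻⁶ × 173 × 550 = 1.227 mm.
Since δ_free = 1.23 mm is less than the 2.2 mm gap, the link never touches the wall. No axial force develops.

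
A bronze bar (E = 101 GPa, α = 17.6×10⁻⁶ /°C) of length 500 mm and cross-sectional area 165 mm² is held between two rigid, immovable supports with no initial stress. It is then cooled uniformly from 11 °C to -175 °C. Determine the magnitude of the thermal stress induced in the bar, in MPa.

Because both ends are immovable the net strain is zero, and the suppressed thermal strain is αΔT = 17.6×10⁻⁶ × 186 = 3273.6×10⁻⁶.
The stress required to suppress this strain is σ = Eε = 101×10³ × 3273.6×10⁻⁶ = 330.6 MPa, tensile since the bar is trying to contract.

σ ≈ 331 MPa (tensile)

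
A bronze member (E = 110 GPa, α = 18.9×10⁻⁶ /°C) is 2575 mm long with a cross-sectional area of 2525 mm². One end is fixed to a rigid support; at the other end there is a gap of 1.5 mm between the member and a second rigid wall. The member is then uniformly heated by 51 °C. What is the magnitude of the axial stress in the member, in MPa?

σ ≈ 42 MPa (compressive)

Free thermal elongation = αΔT L = 18.9×10⁻⁶ × 51 × 2575 = 2.482 mm.
The gap closes (δ_free > 1.5 mm) and the wall then resists a further 2.482 − 1.5 = 0.982 mm of expansion.
That suppressed elongation corresponds to σ = E·Δ/L = 110×10³ × 0.982/2575 = 41.95 MPa.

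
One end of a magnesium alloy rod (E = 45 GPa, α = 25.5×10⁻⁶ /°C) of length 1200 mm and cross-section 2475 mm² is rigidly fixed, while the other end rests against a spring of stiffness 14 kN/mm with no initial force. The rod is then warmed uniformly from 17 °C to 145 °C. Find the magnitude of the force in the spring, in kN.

Free thermal expansion: δ_free = αΔT L = 25.5×10⁻⁶ × 128 × 1200 = 3.917 mm.
Let P be the compressive force at the spring. The rod shortens elastically by PL/(AE) and the spring compresses by P/k; together these equal δ_free.
P [ L/(AE) + 1/k ] = δ_free → P [ 1200/(2475×45×10³) + 1/(14×10³) ] = 3.917.
P = 3.917 / 8.22×10⁻⁵ = 47650 N.

P ≈ 47.6 kN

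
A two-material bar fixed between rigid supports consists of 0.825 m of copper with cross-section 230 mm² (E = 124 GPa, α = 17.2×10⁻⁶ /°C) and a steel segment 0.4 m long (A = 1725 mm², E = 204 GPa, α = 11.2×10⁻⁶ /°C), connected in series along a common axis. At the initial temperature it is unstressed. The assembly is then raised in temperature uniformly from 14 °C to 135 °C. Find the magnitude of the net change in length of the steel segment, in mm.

|ΔL| ≈ 0.457 mm

Free thermal expansion of the whole bar: Σ αᵢΔT Lᵢ = 17.2×10⁻⁶×121×825 + 11.2×10⁻⁶×121×400 = 2.259 mm.
Since the ends are fixed, an axial force P builds up, equal in every segment, with P · Σ Lᵢ/(AᵢEᵢ) = δ_free.
Σ Lᵢ/(AᵢEᵢ) = 825/(230×124×10³) + 400/(1725×204×10³) = 3.006×10⁻⁵ mm/N.
Hence P = δ_free / Σ(L/AE) = 2.259/3.006×10⁻⁵ = 75.14 kN (compressive).
For the steel segment, free thermal change = 11.2×10⁻⁶×121×400 = 0.5421 mm and elastic change from P = 75140×400/(1725×204×10³) = 0.08541 mm; these oppose, so the net change is 0.457 mm (segment lengthens).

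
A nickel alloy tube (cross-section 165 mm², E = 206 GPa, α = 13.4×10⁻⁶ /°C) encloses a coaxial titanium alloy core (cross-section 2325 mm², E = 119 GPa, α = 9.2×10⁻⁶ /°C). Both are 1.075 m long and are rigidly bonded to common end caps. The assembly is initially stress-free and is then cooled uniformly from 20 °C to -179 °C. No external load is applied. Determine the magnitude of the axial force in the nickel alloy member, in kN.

P ≈ 25.3 kN (tensile in the nickel alloy)

Both members must finish at the same length. With the larger α, the nickel alloy tends to over-contract; the plates restrain it, putting the nickel alloy in tension and the titanium alloy in compression. With no external load the two internal forces are equal and opposite, magnitude P.
Setting the final lengths equal and cancelling L: (α₁ − α₂)ΔT = P/(A₁E₁) + P/(A₂E₂).
|α₁ − α₂|·ΔT = 4.2×10⁻⁶ × 199 = 0.0008358.
1/(A₁E₁) + 1/(A₂E₂) = 1/(165×206×10³) + 1/(2325×119×10³) = 3.303×10⁻⁸ N⁻¹.
P = 0.0008358 / 3.303×10⁻⁸ = 25300 N = 25.3 kN.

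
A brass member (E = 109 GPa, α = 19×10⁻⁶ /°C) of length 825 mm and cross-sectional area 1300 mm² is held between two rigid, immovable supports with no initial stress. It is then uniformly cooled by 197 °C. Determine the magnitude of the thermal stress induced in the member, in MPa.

σ ≈ 408 MPa (tensile)

Because both ends are immovable the net strain is zero, and the suppressed thermal strain is αΔT = 19×10⁻⁶ × 197 = 3743×10⁻⁶.
σ = EαΔT = 109×10³ × 19×10⁻⁶ × 197 = 408 MPa (tensile; the member is trying to contract).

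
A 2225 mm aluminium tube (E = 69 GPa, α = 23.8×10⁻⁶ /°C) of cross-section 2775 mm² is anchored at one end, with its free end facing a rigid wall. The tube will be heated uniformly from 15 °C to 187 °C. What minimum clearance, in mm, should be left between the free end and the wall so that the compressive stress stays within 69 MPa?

Free expansion if unrestrained: δ_free = αΔT L = 23.8×10⁻⁶ × 172 × 2225 = 9.108 mm.
A stress of 69 MPa corresponds to the wall pushing the tube back by σL/E = 69×2225/(69×10³) = 2.225 mm.
The gap must absorb the remainder: g_min = 9.108 − 2.225 = 6.883 mm.

g ≈ 6.88 mm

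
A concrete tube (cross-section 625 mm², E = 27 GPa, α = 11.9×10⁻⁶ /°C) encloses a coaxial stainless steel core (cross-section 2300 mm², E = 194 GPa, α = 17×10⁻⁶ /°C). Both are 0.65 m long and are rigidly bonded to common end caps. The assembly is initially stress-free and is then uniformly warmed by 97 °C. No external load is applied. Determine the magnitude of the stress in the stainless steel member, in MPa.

Both members must finish at the same length. With the larger α, the stainless steel tends to over-expand; the plates restrain it, putting the stainless steel in compression and the concrete in tension. With no external load the two internal forces are equal and opposite, magnitude P.
Setting the final lengths equal and cancelling L: (α₁ − α₂)ΔT = P/(A₁E₁) + P/(A₂E₂).
|α₁ − α₂|·ΔT = 5.1×10⁻⁶ × 97 = 0.0004947.
1/(A₁E₁) + 1/(A₂E₂) = 1/(625×27×10³) + 1/(2300×194×10³) = 6.15×10⁻⁸ N⁻¹.
So P = 0.0004947 / 6.15×10⁻⁸ = 8.044 kN.
σ_{stainless steel} = P/A₂ = 8044/2300 = 3.497 MPa, compressive.

σ ≈ 3.5 MPa (compressive)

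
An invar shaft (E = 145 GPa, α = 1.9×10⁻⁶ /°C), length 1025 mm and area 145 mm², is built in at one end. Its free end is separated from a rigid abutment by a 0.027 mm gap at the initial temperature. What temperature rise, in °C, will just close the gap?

ΔT ≈ 13.9 °C

The gap closes when αΔT L = 0.027 mm, since the shaft is still unstressed at that instant.
So ΔT = g/(αL) = 0.027/(1.9×10⁻⁶ × 1025) = 13.86 °C.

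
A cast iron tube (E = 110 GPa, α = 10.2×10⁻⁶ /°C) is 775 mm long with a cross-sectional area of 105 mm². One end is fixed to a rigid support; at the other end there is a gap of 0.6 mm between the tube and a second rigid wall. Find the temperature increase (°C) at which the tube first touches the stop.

ΔT ≈ 75.9 °C

The gap closes when αΔT L = 0.6 mm, since the tube is still unstressed at that instant.
So ΔT = g/(αL) = 0.6/(10.2×10⁻⁶ × 775) = 75.9 °C.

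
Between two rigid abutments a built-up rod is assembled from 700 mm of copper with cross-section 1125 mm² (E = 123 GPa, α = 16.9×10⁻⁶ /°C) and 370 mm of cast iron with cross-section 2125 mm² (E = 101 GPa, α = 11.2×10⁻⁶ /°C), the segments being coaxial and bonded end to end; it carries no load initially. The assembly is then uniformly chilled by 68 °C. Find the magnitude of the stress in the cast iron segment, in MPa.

σ ≈ 75.4 MPa (tensile)

Free thermal contraction of the whole bar: Σ αᵢΔT Lᵢ = 16.9×10⁻⁶×68×700 + 11.2×10⁻⁶×68×370 = 1.086 mm.
The rigid supports impose zero overall length change; the single axial force P common to all segments must satisfy P Σ Lᵢ/(AᵢEᵢ) = δ_free.
The series flexibility is Σ Lᵢ/(AᵢEᵢ) = 700/(1125×123×10³) + 370/(2125×101×10³) = 6.783×10⁻⁶ mm/N.
So P = 1.086 / 6.783×10⁻⁶ = 160.1 kN, tensile.
σ_{cast iron} = P / A = 160100 / 2125 = 75.36 MPa.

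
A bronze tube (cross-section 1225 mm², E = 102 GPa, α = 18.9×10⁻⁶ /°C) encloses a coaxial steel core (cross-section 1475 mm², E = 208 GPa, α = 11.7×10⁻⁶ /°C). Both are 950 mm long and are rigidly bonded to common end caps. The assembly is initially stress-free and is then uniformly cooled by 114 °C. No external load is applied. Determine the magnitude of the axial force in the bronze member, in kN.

P ≈ 72.9 kN (tensile in the bronze)

The bronze has the larger α, so on cooling it would change length more than the steel if both were free. The rigid plates force a common final length, so the bronze is put into tension and the steel into compression, with equal and opposite forces P (no external load).
Compatibility of the two members (thermal + elastic change equal): (α₁ − α₂)ΔT = P·[1/(A₁E₁) + 1/(A₂E₂)].
|α₁ − α₂|·ΔT = 7.2×10⁻⁶ × 114 = 0.0008208.
1/(A₁E₁) + 1/(A₂E₂) = 1/(1225×102×10³) + 1/(1475×208×10³) = 1.126×10⁻⁸ N⁻¹.
So P = 0.0008208 / 1.126×10⁻⁸ = 72.88 kN.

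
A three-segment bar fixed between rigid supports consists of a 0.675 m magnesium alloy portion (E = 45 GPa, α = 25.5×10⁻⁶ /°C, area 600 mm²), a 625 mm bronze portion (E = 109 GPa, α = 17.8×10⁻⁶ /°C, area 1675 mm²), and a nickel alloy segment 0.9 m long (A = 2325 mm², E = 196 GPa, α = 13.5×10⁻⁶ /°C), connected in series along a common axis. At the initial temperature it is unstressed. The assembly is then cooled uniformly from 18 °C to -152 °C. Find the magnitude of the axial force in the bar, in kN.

With the walls removed the bar would change length by δ_free = Σ αᵢΔT Lᵢ = 25.5×10⁻⁶×170×675 + 17.8×10⁻⁶×170×625 + 13.5×10⁻⁶×170×900 = 6.883 mm.
The rigid supports impose zero overall length change; the single axial force P common to all segments must satisfy P Σ Lᵢ/(AᵢEᵢ) = δ_free.
Σ Lᵢ/(AᵢEᵢ) = 675/(600×45×10³) + 625/(1675×109×10³) + 900/(2325×196×10³) = 3.04×10⁻⁵ mm/N.
So P = 6.883 / 3.04×10⁻⁵ = 226.4 kN, tensile.

P ≈ 226 kN (tensile)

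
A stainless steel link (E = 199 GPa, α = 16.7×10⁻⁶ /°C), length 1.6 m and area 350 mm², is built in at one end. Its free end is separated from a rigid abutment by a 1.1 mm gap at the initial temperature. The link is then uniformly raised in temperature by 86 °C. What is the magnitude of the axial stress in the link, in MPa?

Free thermal elongation = αΔT L = 16.7×10⁻⁶ × 86 × 1600 = 2.298 mm.
After closing the 1.1 mm clearance, 2.298 − 1.1 = 1.198 mm of expansion remains to be suppressed by the wall.
So σ = E(δ_free − g)/L = 199×10³ × 1.198/1600 = 149 MPa.

σ ≈ 149 MPa (compressive)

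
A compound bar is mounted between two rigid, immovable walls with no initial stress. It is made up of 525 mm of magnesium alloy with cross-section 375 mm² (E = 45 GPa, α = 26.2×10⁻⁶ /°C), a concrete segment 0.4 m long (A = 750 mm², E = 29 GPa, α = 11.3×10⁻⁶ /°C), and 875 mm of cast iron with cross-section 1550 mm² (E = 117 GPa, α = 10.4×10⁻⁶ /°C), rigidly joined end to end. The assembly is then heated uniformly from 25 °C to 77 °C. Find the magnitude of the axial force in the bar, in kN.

If the supports were absent, the total length change would be Σ αᵢΔT Lᵢ = 26.2×10⁻⁶×52×525 + 11.3×10⁻⁶×52×400 + 10.4×10⁻⁶×52×875 = 1.423 mm.
The rigid supports impose zero overall length change; the single axial force P common to all segments must satisfy P Σ Lᵢ/(AᵢEᵢ) = δ_free.
The series flexibility is Σ Lᵢ/(AᵢEᵢ) = 525/(375×45×10³) + 400/(750×29×10³) + 875/(1550×117×10³) = 5.433×10⁻⁵ mm/N.
Hence P = δ_free / Σ(L/AE) = 1.423/5.433×10⁻⁵ = 26.2 kN (compressive).

P ≈ 26.2 kN (compressive)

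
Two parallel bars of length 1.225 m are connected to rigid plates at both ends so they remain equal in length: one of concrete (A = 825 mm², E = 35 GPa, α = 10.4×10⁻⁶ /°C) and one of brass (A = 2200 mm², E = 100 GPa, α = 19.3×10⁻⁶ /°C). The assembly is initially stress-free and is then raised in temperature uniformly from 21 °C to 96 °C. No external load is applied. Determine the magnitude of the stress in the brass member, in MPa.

Equilibrium of a rigid end plate with no external load gives equal and opposite internal forces ±P in the two members. Since α_{brass} > α_{concrete}, heating drives the brass into compression and the concrete into tension.
Equating the net (thermal + elastic) strains gives |α₁ − α₂|·ΔT = P·[1/(A₁E₁) + 1/(A₂E₂)].
|α₁ − α₂|·ΔT = 8.9×10⁻⁶ × 75 = 0.0006675.
1/(A₁E₁) + 1/(A₂E₂) = 1/(825×35×10³) + 1/(2200×100×10³) = 3.918×10⁻⁸ N⁻¹.
So P = 0.0006675 / 3.918×10⁻⁸ = 17.04 kN.
σ_{brass} = P/A₂ = 17040/2200 = 7.744 MPa, compressive.

σ ≈ 7.74 MPa (compressive)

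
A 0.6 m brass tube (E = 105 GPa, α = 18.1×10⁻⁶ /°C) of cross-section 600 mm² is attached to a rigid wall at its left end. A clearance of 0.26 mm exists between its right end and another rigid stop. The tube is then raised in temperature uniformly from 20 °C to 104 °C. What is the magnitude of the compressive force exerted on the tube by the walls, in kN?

P ≈ 68.5 kN

Free thermal elongation = αΔT L = 18.1×10⁻⁶ × 84 × 600 = 0.9122 mm.
The gap closes (δ_free > 0.26 mm) and the wall then resists a further 0.9122 − 0.26 = 0.6522 mm of expansion.
So σ = E(δ_free − g)/L = 105×10³ × 0.6522/600 = 114.1 MPa.
P = σA = 114.1 × 600 = 68.49 kN.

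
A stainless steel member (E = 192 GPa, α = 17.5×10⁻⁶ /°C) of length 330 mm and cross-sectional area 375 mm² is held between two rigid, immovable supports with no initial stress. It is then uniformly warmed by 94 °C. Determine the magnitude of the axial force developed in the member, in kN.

P ≈ 118 kN (compressive)

With zero net strain, σ = E·αΔT = 192 GPa × 17.5×10⁻⁶ × 94 = 315.8 MPa.
Then P = σA = 315.8 × 375 mm² = 118.4 kN, compressive.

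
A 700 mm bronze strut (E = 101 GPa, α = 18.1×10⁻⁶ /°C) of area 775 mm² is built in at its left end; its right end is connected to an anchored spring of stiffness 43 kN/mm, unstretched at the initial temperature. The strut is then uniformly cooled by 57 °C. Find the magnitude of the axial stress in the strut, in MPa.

σ ≈ 28.9 MPa (tensile)

The unrestrained thermal change is αΔT L = 18.1×10⁻⁶ × 57 × 700 = 0.7222 mm.
With a force P in the spring, the elastic change of the strut is PL/(AE) and that of the spring is P/k; compatibility requires their sum to equal δ_free.
P [ L/(AE) + 1/k ] = δ_free → P [ 700/(775×101×10³) + 1/(43×10³) ] = 0.7222.
P = 0.7222 / 3.22×10⁻⁵ = 22430 N.
σ = P/A = 22430/775 = 28.94 MPa.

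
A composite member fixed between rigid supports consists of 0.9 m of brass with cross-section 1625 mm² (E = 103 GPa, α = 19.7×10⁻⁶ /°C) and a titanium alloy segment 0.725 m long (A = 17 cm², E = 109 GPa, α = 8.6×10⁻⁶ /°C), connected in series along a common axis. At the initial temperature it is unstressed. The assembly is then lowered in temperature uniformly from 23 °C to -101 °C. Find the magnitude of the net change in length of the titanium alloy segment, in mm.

With the walls removed the bar would change length by δ_free = Σ αᵢΔT Lᵢ = 19.7×10⁻⁶×124×900 + 8.6×10⁻⁶×124×725 = 2.972 mm.
The walls prevent any net length change, so an axial force P (same in every segment) develops. Compatibility: P · Σ Lᵢ/(AᵢEᵢ) = δ_free.
The series flexibility is Σ Lᵢ/(AᵢEᵢ) = 900/(1625×103×10³) + 725/(1700×109×10³) = 9.29×10⁻⁶ mm/N.
Hence P = δ_free / Σ(L/AE) = 2.972/9.29×10⁻⁶ = 319.9 kN (tensile).
For the titanium alloy segment, free thermal change = 8.6×10⁻⁶×124×725 = 0.7731 mm and elastic change from P = 319900×725/(1700×109×10³) = 1.252 mm; these oppose, so the net change is 0.478 mm (segment lengthens).

|ΔL| ≈ 0.478 mm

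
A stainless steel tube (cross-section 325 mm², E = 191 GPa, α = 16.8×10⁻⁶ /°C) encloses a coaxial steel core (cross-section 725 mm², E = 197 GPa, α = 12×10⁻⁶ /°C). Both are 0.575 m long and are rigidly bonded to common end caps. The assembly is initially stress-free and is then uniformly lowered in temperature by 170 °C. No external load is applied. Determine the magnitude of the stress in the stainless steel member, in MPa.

Both members must finish at the same length. With the larger α, the stainless steel tends to over-contract; the plates restrain it, putting the stainless steel in tension and the steel in compression. With no external load the two internal forces are equal and opposite, magnitude P.
Equating the net (thermal + elastic) strains gives |α₁ − α₂|·ΔT = P·[1/(A₁E₁) + 1/(A₂E₂)].
|α₁ − α₂|·ΔT = 4.8×10⁻⁶ × 170 = 0.000816.
1/(A₁E₁) + 1/(A₂E₂) = 1/(325×191×10³) + 1/(725×197×10³) = 2.311×10⁻⁸ N⁻¹.
P = 0.000816 / 2.311×10⁻⁸ = 35310 N = 35.31 kN.
σ_{stainless steel} = P/A₁ = 35310/325 = 108.6 MPa, tensile.

σ ≈ 109 MPa (tensile)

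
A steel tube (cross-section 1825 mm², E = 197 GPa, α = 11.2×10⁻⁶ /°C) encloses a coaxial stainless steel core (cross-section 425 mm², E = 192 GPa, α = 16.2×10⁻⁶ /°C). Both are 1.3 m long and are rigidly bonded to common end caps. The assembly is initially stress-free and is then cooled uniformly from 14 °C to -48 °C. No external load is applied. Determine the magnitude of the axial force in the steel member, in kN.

P ≈ 20.6 kN (compressive in the steel)

The stainless steel has the larger α, so on cooling it would change length more than the steel if both were free. The rigid plates force a common final length, so the stainless steel is put into tension and the steel into compression, with equal and opposite forces P (no external load).
Compatibility of the two members (thermal + elastic change equal): (α₁ − α₂)ΔT = P·[1/(A₁E₁) + 1/(A₂E₂)].
|α₁ − α₂|·ΔT = 5×10⁻⁶ × 62 = 0.00031.
1/(A₁E₁) + 1/(A₂E₂) = 1/(1825×197×10³) + 1/(425×192×10³) = 1.504×10⁻⁸ N⁻¹.
P = 0.00031 / 1.504×10⁻⁸ = 20620 N = 20.62 kN.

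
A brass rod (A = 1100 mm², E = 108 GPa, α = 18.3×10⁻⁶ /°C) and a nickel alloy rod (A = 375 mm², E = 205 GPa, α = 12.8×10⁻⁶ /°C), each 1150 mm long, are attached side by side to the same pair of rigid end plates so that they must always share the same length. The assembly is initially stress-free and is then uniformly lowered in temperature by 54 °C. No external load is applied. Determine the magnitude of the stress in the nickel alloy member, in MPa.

σ ≈ 37 MPa (compressive)

Equilibrium of a rigid end plate with no external load gives equal and opposite internal forces ±P in the two members. Since α_{brass} > α_{nickel alloy}, cooling drives the brass into tension and the nickel alloy into compression.
Equating the net (thermal + elastic) strains gives |α₁ − α₂|·ΔT = P·[1/(A₁E₁) + 1/(A₂E₂)].
|α₁ − α₂|·ΔT = 5.5×10⁻⁶ × 54 = 0.000297.
1/(A₁E₁) + 1/(A₂E₂) = 1/(1100×108×10³) + 1/(375×205×10³) = 2.143×10⁻⁸ N⁻¹.
P = 0.000297 / 2.143×10⁻⁸ = 13860 N = 13.86 kN.
σ_{nickel alloy} = P/A₂ = 13860/375 = 36.97 MPa, compressive.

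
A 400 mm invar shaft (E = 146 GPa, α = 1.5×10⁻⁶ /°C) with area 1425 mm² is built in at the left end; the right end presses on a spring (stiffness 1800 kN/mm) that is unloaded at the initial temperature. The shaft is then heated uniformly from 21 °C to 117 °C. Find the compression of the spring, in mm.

δ ≈ 0.0129 mm

The unrestrained thermal change is αΔT L = 1.5×10⁻⁶ × 96 × 400 = 0.0576 mm.
With a force P in the spring, the elastic change of the shaft is PL/(AE) and that of the spring is P/k; compatibility requires their sum to equal δ_free.
P [ L/(AE) + 1/k ] = δ_free → P [ 400/(1425×146×10³) + 1/(1800×10³) ] = 0.0576.
P = 0.0576 / 2.478×10⁻⁶ = 23240 N.
Spring compression = P/k = 23240/(1800×10³) = 0.01291 mm.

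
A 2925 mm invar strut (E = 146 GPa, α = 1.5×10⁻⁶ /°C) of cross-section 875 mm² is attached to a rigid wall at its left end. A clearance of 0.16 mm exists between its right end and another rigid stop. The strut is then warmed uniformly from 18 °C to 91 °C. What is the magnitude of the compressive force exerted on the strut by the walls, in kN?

If the wall were absent the strut would grow by αΔT L = 1.5×10⁻⁶ × 73 × 2925 = 0.3203 mm.
This exceeds the 0.16 mm gap, so the wall pushes back. The portion of expansion that must be recovered elastically is δ_free − gap = 0.3203 − 0.16 = 0.1603 mm.
That suppressed elongation corresponds to σ = E·Δ/L = 146×10³ × 0.1603/2925 = 8.001 MPa.
Force on the wall = σA = 8.001 × 875 mm² = 7.001 kN.

P ≈ 7 kN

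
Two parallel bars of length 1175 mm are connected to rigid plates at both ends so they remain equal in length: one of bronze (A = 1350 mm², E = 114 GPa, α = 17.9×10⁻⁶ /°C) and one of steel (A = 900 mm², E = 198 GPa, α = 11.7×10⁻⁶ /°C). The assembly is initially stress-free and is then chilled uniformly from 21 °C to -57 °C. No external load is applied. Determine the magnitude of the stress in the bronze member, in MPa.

The bronze has the larger α, so on cooling it would change length more than the steel if both were free. The rigid plates force a common final length, so the bronze is put into tension and the steel into compression, with equal and opposite forces P (no external load).
Equating the net (thermal + elastic) strains gives |α₁ − α₂|·ΔT = P·[1/(A₁E₁) + 1/(A₂E₂)].
|α₁ − α₂|·ΔT = 6.2×10⁻⁶ × 78 = 0.0004836.
1/(A₁E₁) + 1/(A₂E₂) = 1/(1350×114×10³) + 1/(900×198×10³) = 1.211×10⁻⁸ N⁻¹.
So P = 0.0004836 / 1.211×10⁻⁸ = 39.94 kN.
σ_{bronze} = P/A₁ = 39940/1350 = 29.58 MPa, tensile.

σ ≈ 29.6 MPa (tensile)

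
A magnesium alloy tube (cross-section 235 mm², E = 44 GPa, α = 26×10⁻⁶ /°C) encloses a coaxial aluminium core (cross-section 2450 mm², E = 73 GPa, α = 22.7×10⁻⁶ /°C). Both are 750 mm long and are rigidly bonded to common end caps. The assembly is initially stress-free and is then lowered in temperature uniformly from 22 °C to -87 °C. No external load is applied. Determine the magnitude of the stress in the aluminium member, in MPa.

σ ≈ 1.44 MPa (compressive)

Equilibrium of a rigid end plate with no external load gives equal and opposite internal forces ±P in the two members. Since α_{magnesium alloy} > α_{aluminium}, cooling drives the magnesium alloy into tension and the aluminium into compression.
Equating the net (thermal + elastic) strains gives |α₁ − α₂|·ΔT = P·[1/(A₁E₁) + 1/(A₂E₂)].
|α₁ − α₂|·ΔT = 3.3×10⁻⁶ × 109 = 0.0003597.
1/(A₁E₁) + 1/(A₂E₂) = 1/(235×44×10³) + 1/(2450×73×10³) = 1.023×10⁻⁷ N⁻¹.
So P = 0.0003597 / 1.023×10⁻⁷ = 3.516 kN.
σ_{aluminium} = P/A₂ = 3516/2450 = 1.435 MPa, compressive.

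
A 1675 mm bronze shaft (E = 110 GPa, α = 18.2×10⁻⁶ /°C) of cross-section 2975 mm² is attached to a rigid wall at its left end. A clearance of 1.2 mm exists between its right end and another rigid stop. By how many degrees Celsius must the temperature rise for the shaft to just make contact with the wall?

ΔT ≈ 39.4 °C

Contact occurs when the free expansion equals the gap: αΔT L = 1.2 mm.
So ΔT = g/(αL) = 1.2/(18.2×10⁻⁶ × 1675) = 39.36 °C.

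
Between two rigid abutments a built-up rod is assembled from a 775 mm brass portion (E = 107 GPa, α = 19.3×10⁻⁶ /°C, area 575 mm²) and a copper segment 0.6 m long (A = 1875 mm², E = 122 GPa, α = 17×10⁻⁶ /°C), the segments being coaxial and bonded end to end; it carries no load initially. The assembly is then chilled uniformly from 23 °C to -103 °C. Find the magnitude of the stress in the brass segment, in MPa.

σ ≈ 362 MPa (tensile)

If the supports were absent, the total length change would be Σ αᵢΔT Lᵢ = 19.3×10⁻⁶×126×775 + 17×10⁻⁶×126×600 = 3.17 mm.
The rigid supports impose zero overall length change; the single axial force P common to all segments must satisfy P Σ Lᵢ/(AᵢEᵢ) = δ_free.
The series flexibility is Σ Lᵢ/(AᵢEᵢ) = 775/(575×107×10³) + 600/(1875×122×10³) = 1.522×10⁻⁵ mm/N.
So P = 3.17 / 1.522×10⁻⁵ = 208.3 kN, tensile.
σ_{brass} = P / A = 208300 / 575 = 362.2 MPa.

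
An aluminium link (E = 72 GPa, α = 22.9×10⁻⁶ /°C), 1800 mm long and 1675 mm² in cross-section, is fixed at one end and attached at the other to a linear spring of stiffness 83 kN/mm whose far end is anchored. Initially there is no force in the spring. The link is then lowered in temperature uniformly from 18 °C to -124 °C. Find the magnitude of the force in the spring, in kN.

P ≈ 217 kN

If the spring were absent the link would shorten by αΔT L = 22.9×10⁻⁶ × 142 × 1800 = 5.853 mm.
Let P be the tensile force in the spring. The link extends elastically by PL/(AE) and the spring stretches by P/k; together these equal δ_free.
P [ L/(AE) + 1/k ] = δ_free → P [ 1800/(1675×72×10³) + 1/(83×10³) ] = 5.853.
P = 5.853 / 2.697×10⁻⁵ = 217000 N.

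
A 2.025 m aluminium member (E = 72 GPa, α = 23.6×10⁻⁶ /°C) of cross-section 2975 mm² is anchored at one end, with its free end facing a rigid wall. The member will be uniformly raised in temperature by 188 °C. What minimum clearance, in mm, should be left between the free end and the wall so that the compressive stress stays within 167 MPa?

Free expansion if unrestrained: δ_free = αΔT L = 23.6×10⁻⁶ × 188 × 2025 = 8.985 mm.
A stress of 167 MPa corresponds to the wall pushing the member back by σL/E = 167×2025/(72×10³) = 4.697 mm.
So the gap has to take up the difference, g_min = δ_free − σL/E = 8.985 − 4.697 = 4.288 mm.

g ≈ 4.29 mm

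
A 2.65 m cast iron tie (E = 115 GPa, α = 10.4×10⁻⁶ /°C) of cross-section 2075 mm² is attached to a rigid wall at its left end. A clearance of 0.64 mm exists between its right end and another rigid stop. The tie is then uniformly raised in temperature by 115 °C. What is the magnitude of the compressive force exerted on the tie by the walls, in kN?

If the wall were absent the tie would grow by αΔT L = 10.4×10⁻⁶ × 115 × 2650 = 3.169 mm.
The gap closes (δ_free > 0.64 mm) and the wall then resists a further 3.169 − 0.64 = 2.529 mm of expansion.
That suppressed elongation corresponds to σ = E·Δ/L = 115×10³ × 2.529/2650 = 109.8 MPa.
Force on the wall = σA = 109.8 × 2075 mm² = 227.8 kN.

P ≈ 228 kN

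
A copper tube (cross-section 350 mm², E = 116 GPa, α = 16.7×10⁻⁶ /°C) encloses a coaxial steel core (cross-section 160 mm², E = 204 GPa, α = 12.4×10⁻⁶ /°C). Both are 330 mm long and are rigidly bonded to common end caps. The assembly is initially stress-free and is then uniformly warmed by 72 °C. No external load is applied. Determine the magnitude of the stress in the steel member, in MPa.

Equilibrium of a rigid end plate with no external load gives equal and opposite internal forces ±P in the two members. Since α_{copper} > α_{steel}, heating drives the copper into compression and the steel into tension.
Compatibility of the two members (thermal + elastic change equal): (α₁ − α₂)ΔT = P·[1/(A₁E₁) + 1/(A₂E₂)].
|α₁ − α₂|·ΔT = 4.3×10⁻⁶ × 72 = 0.0003096.
1/(A₁E₁) + 1/(A₂E₂) = 1/(350×116×10³) + 1/(160×204×10³) = 5.527×10⁻⁸ N⁻¹.
So P = 0.0003096 / 5.527×10⁻⁸ = 5.602 kN.
σ_{steel} = P/A₂ = 5602/160 = 35.01 MPa, tensile.

σ ≈ 35 MPa (tensile)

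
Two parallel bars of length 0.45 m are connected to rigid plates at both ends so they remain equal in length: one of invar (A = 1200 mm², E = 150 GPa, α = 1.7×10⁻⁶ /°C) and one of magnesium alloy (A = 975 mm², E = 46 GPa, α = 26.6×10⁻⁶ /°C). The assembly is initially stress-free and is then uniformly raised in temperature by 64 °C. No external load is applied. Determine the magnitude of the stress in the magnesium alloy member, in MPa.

σ ≈ 58.7 MPa (compressive)

Equilibrium of a rigid end plate with no external load gives equal and opposite internal forces ±P in the two members. Since α_{magnesium alloy} > α_{invar}, heating drives the magnesium alloy into compression and the invar into tension.
Setting the final lengths equal and cancelling L: (α₁ − α₂)ΔT = P/(A₁E₁) + P/(A₂E₂).
|α₁ − α₂|·ΔT = 24.9×10⁻⁶ × 64 = 0.001594.
1/(A₁E₁) + 1/(A₂E₂) = 1/(1200×150×10³) + 1/(975×46×10³) = 2.785×10⁻⁸ N⁻¹.
So P = 0.001594 / 2.785×10⁻⁸ = 57.22 kN.
σ_{magnesium alloy} = P/A₂ = 57220/975 = 58.68 MPa, compressive.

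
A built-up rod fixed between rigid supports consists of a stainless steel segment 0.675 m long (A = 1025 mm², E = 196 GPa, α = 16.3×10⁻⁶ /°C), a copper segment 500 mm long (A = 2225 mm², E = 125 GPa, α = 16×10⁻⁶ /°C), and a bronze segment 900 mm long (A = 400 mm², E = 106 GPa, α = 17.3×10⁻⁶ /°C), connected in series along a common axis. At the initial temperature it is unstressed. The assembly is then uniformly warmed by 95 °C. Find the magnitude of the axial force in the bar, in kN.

If the supports were absent, the total length change would be Σ αᵢΔT Lᵢ = 16.3×10⁻⁶×95×675 + 16×10⁻⁶×95×500 + 17.3×10⁻⁶×95×900 = 3.284 mm.
Since the ends are fixed, an axial force P builds up, equal in every segment, with P · Σ Lᵢ/(AᵢEᵢ) = δ_free.
The series flexibility is Σ Lᵢ/(AᵢEᵢ) = 675/(1025×196×10³) + 500/(2225×125×10³) + 900/(400×106×10³) = 2.638×10⁻⁵ mm/N.
So P = 3.284 / 2.638×10⁻⁵ = 124.5 kN, compressive.

P ≈ 124 kN (compressive)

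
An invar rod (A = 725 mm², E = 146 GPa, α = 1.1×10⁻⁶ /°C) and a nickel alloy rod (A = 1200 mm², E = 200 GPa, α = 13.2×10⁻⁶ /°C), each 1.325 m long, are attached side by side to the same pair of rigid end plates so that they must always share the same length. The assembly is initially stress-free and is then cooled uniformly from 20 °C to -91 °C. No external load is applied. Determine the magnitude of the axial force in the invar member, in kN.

The nickel alloy has the larger α, so on cooling it would change length more than the invar if both were free. The rigid plates force a common final length, so the nickel alloy is put into tension and the invar into compression, with equal and opposite forces P (no external load).
Compatibility of the two members (thermal + elastic change equal): (α₁ − α₂)ΔT = P·[1/(A₁E₁) + 1/(A₂E₂)].
|α₁ − α₂|·ΔT = 12.1×10⁻⁶ × 111 = 0.001343.
1/(A₁E₁) + 1/(A₂E₂) = 1/(725×146×10³) + 1/(1200×200×10³) = 1.361×10⁻⁸ N⁻¹.
So P = 0.001343 / 1.361×10⁻⁸ = 98.66 kN.

P ≈ 98.7 kN (compressive in the invar)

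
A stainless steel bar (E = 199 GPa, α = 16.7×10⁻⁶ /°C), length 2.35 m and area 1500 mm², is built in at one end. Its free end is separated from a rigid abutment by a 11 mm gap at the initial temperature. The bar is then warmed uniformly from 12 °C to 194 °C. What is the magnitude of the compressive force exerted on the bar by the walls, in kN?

P ≈ 0 kN

Free thermal elongation = αΔT L = 16.7×10⁻⁶ × 182 × 2350 = 7.143 mm.
This is smaller than the 11 mm clearance, so the bar expands freely without reaching the stop — the stress is zero.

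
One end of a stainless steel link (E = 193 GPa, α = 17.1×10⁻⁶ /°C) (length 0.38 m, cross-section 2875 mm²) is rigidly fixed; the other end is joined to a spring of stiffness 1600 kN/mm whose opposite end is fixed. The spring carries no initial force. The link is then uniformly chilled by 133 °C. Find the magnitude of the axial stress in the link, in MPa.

σ ≈ 229 MPa (tensile)

If the spring were absent the link would shorten by αΔT L = 17.1×10⁻⁶ × 133 × 380 = 0.8642 mm.
With a force P in the spring, the elastic change of the link is PL/(AE) and that of the spring is P/k; compatibility requires their sum to equal δ_free.
So P = δ_free / [L/(AE) + 1/k] = 0.8642 / [ 380/(2875×193×10³) + 1/(1600×10³) ].
P = 0.8642 / 1.31×10⁻⁶ = 659800 N.
σ = P/A = 659800/2875 = 229.5 MPa.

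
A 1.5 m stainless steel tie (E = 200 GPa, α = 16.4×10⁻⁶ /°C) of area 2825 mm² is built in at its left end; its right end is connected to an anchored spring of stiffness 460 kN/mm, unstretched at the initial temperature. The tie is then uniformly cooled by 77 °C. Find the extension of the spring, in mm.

If the spring were absent the tie would shorten by αΔT L = 16.4×10⁻⁶ × 77 × 1500 = 1.894 mm.
Let P be the tensile force in the spring. The tie extends elastically by PL/(AE) and the spring stretches by P/k; together these equal δ_free.
P [ L/(AE) + 1/k ] = δ_free → P [ 1500/(2825×200×10³) + 1/(460×10³) ] = 1.894.
P = 1.894 / 4.829×10⁻⁶ = 392300 N.
Spring extension = P/k = 392300/(460×10³) = 0.8528 mm.

δ ≈ 0.853 mm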